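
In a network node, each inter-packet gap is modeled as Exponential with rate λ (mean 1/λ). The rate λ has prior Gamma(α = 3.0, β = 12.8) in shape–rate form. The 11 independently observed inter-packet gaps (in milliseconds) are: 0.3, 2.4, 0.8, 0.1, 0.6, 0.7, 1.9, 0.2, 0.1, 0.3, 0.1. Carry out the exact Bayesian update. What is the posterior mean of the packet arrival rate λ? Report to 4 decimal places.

With a Gamma(shape α, rate β) prior on the exponential rate λ, the posterior after n observations with total T = Σxᵢ is Gamma(α+n, β+T).
Sum of observations T = 7.5 milliseconds; n = 11.
Posterior: Gamma(3.0+11, 12.8+7.5) = Gamma(14.0, 20.3).
Posterior mean of λ = α/β = 14.0/20.3 = 0.6897.

0.6897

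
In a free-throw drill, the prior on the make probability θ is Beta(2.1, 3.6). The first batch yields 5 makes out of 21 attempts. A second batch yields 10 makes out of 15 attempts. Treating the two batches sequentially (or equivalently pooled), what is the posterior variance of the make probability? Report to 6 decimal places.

The Beta prior is conjugate to a Binomial/Bernoulli likelihood; the update adds successes to α and failures to β.
After batch 1: Beta(2.1+5, 3.6+16) = Beta(7.1, 19.6).
After batch 2: Beta(7.1+10, 19.6+5) = Beta(17.1, 24.6).
Var = αβ/((α+β)²(α+β+1)) = 17.1·24.6/(41.7²·42.7) = 0.005665.

0.005665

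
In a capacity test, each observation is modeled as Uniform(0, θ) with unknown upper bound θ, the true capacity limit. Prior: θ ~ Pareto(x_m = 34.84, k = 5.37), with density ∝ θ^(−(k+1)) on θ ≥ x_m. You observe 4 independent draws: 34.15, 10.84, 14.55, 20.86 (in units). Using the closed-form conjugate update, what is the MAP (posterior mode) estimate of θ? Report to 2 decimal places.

34.84

A Pareto(scale x_m, shape k) prior on the upper bound θ of Uniform(0, θ) is conjugate: posterior is Pareto(max(x_m, max xᵢ), k + n).
Sample maximum = 34.15; prior scale x_m = 34.84 → posterior scale = max = 34.84.
Posterior shape = 5.37 + 4 = 9.37.
The Pareto density is decreasing on [x_m, ∞), so the mode is x_m = 34.84.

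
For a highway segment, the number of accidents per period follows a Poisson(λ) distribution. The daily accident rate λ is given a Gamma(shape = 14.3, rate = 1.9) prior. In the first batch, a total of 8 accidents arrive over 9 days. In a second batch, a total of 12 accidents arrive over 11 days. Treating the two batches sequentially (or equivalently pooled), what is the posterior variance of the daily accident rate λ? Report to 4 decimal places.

0.0715

With a Gamma(shape α, rate β) prior, the Poisson likelihood is conjugate: the posterior is Gamma(α + ΣXᵢ, β + n).
After batch 1: Gamma(α+S, β+n) = Gamma(14.3+8, 1.9+9) = Gamma(22.3, 10.9).
After batch 2: Gamma(α+S, β+n) = Gamma(22.3+12, 10.9+11) = Gamma(34.3, 21.9).
Var = α/β² = 34.3/21.9² = 0.0715.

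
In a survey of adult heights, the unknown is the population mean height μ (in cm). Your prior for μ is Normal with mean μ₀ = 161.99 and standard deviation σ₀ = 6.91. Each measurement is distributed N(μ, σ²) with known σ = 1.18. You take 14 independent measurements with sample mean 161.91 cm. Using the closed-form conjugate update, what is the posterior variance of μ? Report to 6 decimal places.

0.099250

For Normal data with known variance σ², a Normal(μ₀, σ₀²) prior on μ is conjugate. Posterior precision = 1/σ₀² + n/σ²; posterior mean is the precision-weighted average of μ₀ and x̄.
σ₀² = 6.91² = 47.7481, σ² = 1.18² = 1.3924; σ² + n·σ₀² = 1.3924 + 14·47.7481 = 669.8658.
Posterior precision = 1/σ₀² + n/σ² = 1/47.7481 + 14/1.3924 = (σ² + n·σ₀²)/(σ₀²σ²) = 669.8658/(47.7481·1.3924); posterior variance σₙ² = σ₀²σ²/(σ² + n·σ₀²) = 47.7481·1.3924/669.8658 = 0.099250.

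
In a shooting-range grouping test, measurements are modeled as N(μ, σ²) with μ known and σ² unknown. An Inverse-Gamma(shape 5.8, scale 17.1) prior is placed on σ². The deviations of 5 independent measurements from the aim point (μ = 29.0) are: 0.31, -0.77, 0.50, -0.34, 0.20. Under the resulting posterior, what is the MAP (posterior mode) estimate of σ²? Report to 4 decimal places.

With known mean μ and an Inverse-Gamma(α, β) prior on σ², the Normal likelihood is conjugate: posterior is Inv-Gamma(α + n/2, β + Σ(xᵢ−μ)²/2).
Σ(xᵢ−μ)² = (0.31)² + (-0.77)² + (0.50)² + (-0.34)² + (0.20)² = 1.0946.
Posterior: Inv-Gamma(5.8 + 5/2, 17.1 + 1.0946/2) = Inv-Gamma(8.30, 17.64730).
Mode = β/(α+1) = 17.64730/9.30 = 1.8976.

1.8976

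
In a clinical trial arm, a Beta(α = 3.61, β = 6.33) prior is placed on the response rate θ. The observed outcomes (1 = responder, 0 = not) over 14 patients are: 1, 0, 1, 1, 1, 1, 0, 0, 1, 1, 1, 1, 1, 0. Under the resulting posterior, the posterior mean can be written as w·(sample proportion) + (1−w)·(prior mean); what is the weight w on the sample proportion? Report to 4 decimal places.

The Beta prior is conjugate to a Binomial/Bernoulli likelihood; the update adds successes to α and failures to β.
Posterior mean = (α₀+k)/(α₀+β₀+n) = [n/(α₀+β₀+n)]·(k/n) + [(α₀+β₀)/(α₀+β₀+n)]·α₀/(α₀+β₀), so only n and the prior enter the weight.
The weight on the data is w = n/(α₀+β₀+n) = 14/(3.61+6.33+14) = 14/23.94 = 0.5848.

0.5848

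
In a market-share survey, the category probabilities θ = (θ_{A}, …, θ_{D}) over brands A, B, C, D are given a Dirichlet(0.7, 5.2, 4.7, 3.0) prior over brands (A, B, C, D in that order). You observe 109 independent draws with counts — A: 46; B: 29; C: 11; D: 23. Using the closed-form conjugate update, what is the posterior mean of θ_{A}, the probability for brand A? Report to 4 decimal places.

0.3809

The Dirichlet prior is conjugate to the Multinomial likelihood: each posterior αⱼ = prior αⱼ + observed count nⱼ.
Posterior concentration: (46.7, 34.2, 15.7, 26.0), total = 122.6.
E[θ_{A}|data] = α_{A}/Σα = 46.7/122.6 = 0.3809.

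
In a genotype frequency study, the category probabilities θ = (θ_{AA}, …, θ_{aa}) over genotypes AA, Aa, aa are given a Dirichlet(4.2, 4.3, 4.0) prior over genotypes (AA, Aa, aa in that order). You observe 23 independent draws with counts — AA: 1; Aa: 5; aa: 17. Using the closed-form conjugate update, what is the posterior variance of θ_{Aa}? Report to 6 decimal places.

The Dirichlet prior is conjugate to the Multinomial likelihood: each posterior αⱼ = prior αⱼ + observed count nⱼ.
Posterior concentration: (5.2, 9.3, 21.0), total = 35.5.
Var[θ_j] = α_j(Σα−α_j)/((Σα)²(Σα+1)) = 9.3·26.2/(35.5²·36.5) = 0.005297.

0.005297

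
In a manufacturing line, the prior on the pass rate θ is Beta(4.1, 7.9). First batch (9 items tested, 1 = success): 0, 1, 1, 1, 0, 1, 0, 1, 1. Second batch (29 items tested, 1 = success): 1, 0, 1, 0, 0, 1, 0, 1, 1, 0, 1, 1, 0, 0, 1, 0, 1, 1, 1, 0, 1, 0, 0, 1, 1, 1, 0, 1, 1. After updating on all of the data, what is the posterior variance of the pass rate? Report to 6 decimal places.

The Beta prior is conjugate to a Binomial/Bernoulli likelihood; the update adds successes to α and failures to β.
After batch 1: Beta(4.1+6, 7.9+3) = Beta(10.1, 10.9).
After batch 2: Beta(10.1+17, 10.9+12) = Beta(27.1, 22.9).
Var = αβ/((α+β)²(α+β+1)) = 27.1·22.9/(50.0²·51.0) = 0.004867.

0.004867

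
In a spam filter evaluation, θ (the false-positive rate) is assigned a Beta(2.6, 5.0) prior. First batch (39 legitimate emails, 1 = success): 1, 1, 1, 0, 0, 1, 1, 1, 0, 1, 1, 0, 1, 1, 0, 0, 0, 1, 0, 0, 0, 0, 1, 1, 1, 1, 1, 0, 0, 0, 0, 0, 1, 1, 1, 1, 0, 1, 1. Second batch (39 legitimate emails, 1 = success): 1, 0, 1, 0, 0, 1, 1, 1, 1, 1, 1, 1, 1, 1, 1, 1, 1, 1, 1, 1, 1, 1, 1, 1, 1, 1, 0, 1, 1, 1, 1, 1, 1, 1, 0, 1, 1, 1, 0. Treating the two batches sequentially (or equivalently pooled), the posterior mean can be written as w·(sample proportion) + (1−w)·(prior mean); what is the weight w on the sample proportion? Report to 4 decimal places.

0.9112

The Beta prior is conjugate to a Binomial/Bernoulli likelihood; the update adds successes to α and failures to β.
Total number of legitimate emails: n = 39 + 39 = 78.
Posterior mean = (α₀+k)/(α₀+β₀+n) = [n/(α₀+β₀+n)]·(k/n) + [(α₀+β₀)/(α₀+β₀+n)]·α₀/(α₀+β₀), so only n and the prior enter the weight.
The weight on the data is w = n/(α₀+β₀+n) = 78/(2.6+5.0+78) = 78/85.6 = 0.9112.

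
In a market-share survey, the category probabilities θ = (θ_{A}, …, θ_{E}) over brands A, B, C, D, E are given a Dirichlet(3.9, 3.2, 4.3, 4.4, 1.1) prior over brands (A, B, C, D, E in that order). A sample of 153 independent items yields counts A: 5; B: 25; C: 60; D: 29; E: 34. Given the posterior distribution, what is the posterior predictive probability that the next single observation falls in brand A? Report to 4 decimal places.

The Dirichlet prior is conjugate to the Multinomial likelihood: each posterior αⱼ = prior αⱼ + observed count nⱼ.
Posterior concentration: (8.9, 28.2, 64.3, 33.4, 35.1), total = 169.9.
P(next = A | data) = α_{A}/Σα = 0.0524.

0.0524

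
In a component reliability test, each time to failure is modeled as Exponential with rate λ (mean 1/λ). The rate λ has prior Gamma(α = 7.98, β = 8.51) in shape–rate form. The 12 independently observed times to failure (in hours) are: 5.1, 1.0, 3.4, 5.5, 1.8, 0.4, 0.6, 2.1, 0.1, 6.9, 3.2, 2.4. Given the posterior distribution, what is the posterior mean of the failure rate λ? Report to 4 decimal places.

With a Gamma(shape α, rate β) prior on the exponential rate λ, the posterior after n observations with total T = Σxᵢ is Gamma(α+n, β+T).
Sum of observations T = 32.5 hours; n = 12.
Posterior: Gamma(7.98+12, 8.51+32.5) = Gamma(19.98, 41.01).
Posterior mean of λ = α/β = 19.98/41.01 = 0.4872.

0.4872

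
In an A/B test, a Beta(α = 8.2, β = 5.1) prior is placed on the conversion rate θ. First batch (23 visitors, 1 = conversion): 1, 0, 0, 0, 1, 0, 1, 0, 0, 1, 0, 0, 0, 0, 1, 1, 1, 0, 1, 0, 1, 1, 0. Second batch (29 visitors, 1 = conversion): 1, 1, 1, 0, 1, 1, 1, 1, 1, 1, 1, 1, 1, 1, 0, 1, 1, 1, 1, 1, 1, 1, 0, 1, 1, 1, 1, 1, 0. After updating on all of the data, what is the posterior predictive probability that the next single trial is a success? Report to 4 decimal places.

0.6616

The Beta prior is conjugate to a Binomial/Bernoulli likelihood; the update adds successes to α and failures to β.
After batch 1: Beta(8.2+10, 5.1+13) = Beta(18.2, 18.1).
After batch 2: Beta(18.2+25, 18.1+4) = Beta(43.2, 22.1).
For a single future Bernoulli trial, P(success | data) = α/(α+β) = 0.6616.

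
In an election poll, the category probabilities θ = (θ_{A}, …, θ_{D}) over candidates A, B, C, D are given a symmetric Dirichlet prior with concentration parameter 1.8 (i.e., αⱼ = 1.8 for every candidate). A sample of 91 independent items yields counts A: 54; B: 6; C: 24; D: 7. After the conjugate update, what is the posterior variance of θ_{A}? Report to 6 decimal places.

The Dirichlet prior is conjugate to the Multinomial likelihood: each posterior αⱼ = prior αⱼ + observed count nⱼ.
Posterior concentration: (55.8, 7.8, 25.8, 8.8), total = 98.2.
Var[θ_j] = α_j(Σα−α_j)/((Σα)²(Σα+1)) = 55.8·42.4/(98.2²·99.2) = 0.002473.

0.002473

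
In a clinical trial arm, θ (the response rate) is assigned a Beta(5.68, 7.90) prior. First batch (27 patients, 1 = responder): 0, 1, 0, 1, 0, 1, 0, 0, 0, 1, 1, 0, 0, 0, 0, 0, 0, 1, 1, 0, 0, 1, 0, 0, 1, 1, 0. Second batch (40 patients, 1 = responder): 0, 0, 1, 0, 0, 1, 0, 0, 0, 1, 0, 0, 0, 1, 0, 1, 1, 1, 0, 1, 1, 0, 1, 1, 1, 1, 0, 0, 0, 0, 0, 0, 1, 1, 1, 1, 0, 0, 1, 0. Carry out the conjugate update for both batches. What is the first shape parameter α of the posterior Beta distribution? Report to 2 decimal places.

33.68

The Beta prior is conjugate to a Binomial/Bernoulli likelihood; the update adds successes to α and failures to β.
After batch 1: Beta(5.68+10, 7.90+17) = Beta(15.68, 24.90).
After batch 2: Beta(15.68+18, 24.90+22) = Beta(33.68, 46.90).
Posterior α = 33.68.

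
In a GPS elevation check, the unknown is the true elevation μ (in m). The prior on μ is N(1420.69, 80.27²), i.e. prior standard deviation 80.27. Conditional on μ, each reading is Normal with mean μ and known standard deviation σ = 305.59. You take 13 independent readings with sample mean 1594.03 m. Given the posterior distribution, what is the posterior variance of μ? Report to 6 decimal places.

For Normal data with known variance σ², a Normal(μ₀, σ₀²) prior on μ is conjugate. Posterior precision = 1/σ₀² + n/σ²; posterior mean is the precision-weighted average of μ₀ and x̄.
σ₀² = 80.27² = 6443.2729, σ² = 305.59² = 93385.2481; σ² + n·σ₀² = 93385.2481 + 13·6443.2729 = 177147.7958.
Posterior precision = 1/σ₀² + n/σ² = 1/6443.2729 + 13/93385.2481 = (σ² + n·σ₀²)/(σ₀²σ²) = 177147.7958/(6443.2729·93385.2481); posterior variance σₙ² = σ₀²σ²/(σ² + n·σ₀²) = 6443.2729·93385.2481/177147.7958 = 3396.636326.

3396.636326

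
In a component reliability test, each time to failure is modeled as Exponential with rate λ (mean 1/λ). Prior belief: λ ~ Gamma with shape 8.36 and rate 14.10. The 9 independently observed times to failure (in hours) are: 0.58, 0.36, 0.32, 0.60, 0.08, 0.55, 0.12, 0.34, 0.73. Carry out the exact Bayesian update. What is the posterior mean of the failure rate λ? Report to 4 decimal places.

With a Gamma(shape α, rate β) prior on the exponential rate λ, the posterior after n observations with total T = Σxᵢ is Gamma(α+n, β+T).
Sum of observations T = 3.68 hours; n = 9.
Posterior: Gamma(8.36+9, 14.10+3.68) = Gamma(17.36, 17.78).
Posterior mean of λ = α/β = 17.36/17.78 = 0.9764.

0.9764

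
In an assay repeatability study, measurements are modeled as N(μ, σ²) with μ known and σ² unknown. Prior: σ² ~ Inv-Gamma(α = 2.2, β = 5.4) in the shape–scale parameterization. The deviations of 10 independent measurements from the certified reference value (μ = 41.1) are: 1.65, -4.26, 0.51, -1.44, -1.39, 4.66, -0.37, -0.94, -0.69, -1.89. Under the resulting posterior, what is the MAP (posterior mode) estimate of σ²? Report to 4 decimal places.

3.8244

With known mean μ and an Inverse-Gamma(α, β) prior on σ², the Normal likelihood is conjugate: posterior is Inv-Gamma(α + n/2, β + Σ(xᵢ−μ)²/2).
Σ(xᵢ−μ)² = (1.65)² + (-4.26)² + (0.51)² + (-1.44)² + (-1.39)² + (4.66)² + (-0.37)² + (-0.94)² + (-0.69)² + (-1.89)² = 51.9202.
Posterior: Inv-Gamma(2.2 + 10/2, 5.4 + 51.9202/2) = Inv-Gamma(7.20, 31.36010).
Mode = β/(α+1) = 31.36010/8.20 = 3.8244.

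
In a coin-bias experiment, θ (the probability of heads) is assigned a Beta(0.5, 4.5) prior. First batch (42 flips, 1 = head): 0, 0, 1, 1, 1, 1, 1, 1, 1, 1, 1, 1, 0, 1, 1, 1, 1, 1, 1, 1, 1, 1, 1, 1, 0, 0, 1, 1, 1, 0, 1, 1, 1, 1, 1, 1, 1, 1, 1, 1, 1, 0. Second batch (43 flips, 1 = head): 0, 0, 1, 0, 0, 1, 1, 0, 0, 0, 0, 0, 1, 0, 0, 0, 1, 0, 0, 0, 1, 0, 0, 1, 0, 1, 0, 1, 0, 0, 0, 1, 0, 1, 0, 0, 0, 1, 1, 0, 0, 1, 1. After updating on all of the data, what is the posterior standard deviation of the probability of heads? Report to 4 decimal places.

0.0520

The Beta prior is conjugate to a Binomial/Bernoulli likelihood; the update adds successes to α and failures to β.
After batch 1: Beta(0.5+35, 4.5+7) = Beta(35.5, 11.5).
After batch 2: Beta(35.5+15, 11.5+28) = Beta(50.5, 39.5).
Var = αβ/((α+β)²(α+β+1)) = 50.5·39.5/(90.0²·91.0) = 0.00270621; SD = √0.00270621 = 0.0520.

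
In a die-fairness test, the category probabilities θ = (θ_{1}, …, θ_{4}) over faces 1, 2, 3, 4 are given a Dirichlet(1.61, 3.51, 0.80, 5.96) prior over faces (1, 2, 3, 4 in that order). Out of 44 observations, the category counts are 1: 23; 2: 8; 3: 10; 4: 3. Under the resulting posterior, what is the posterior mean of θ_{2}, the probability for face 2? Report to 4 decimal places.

0.2060

The Dirichlet prior is conjugate to the Multinomial likelihood: each posterior αⱼ = prior αⱼ + observed count nⱼ.
Posterior concentration: (24.61, 11.51, 10.80, 8.96), total = 55.88.
E[θ_{2}|data] = α_{2}/Σα = 11.51/55.88 = 0.2060.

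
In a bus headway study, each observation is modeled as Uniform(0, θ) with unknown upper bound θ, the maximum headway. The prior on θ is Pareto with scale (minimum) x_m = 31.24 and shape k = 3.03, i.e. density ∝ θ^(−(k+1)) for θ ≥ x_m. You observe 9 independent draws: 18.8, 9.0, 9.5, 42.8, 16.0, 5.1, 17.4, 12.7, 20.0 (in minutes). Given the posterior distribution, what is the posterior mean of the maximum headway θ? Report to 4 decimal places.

46.6803

A Pareto(scale x_m, shape k) prior on the upper bound θ of Uniform(0, θ) is conjugate: posterior is Pareto(max(x_m, max xᵢ), k + n).
Sample maximum = 42.8; prior scale x_m = 31.24 → posterior scale = max = 42.80.
Posterior shape = 3.03 + 9 = 12.03.
E[θ|data] = k·x_m/(k−1) = 12.03·42.80/11.03 = 46.6803.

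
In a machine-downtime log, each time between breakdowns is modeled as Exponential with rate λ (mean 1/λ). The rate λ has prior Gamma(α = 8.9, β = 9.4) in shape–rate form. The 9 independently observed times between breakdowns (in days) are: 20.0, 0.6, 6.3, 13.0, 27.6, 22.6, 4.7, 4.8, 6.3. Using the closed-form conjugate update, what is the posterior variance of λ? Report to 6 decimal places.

0.001346

With a Gamma(shape α, rate β) prior on the exponential rate λ, the posterior after n observations with total T = Σxᵢ is Gamma(α+n, β+T).
Sum of observations T = 105.9 days; n = 9.
Posterior: Gamma(8.9+9, 9.4+105.9) = Gamma(17.9, 115.3).
Var = α/β² = 0.001346.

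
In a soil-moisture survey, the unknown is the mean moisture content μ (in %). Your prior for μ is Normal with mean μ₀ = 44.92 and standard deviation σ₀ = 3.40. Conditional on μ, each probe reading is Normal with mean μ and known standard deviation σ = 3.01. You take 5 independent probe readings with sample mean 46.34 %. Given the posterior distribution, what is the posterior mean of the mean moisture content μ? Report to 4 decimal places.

46.1476

For Normal data with known variance σ², a Normal(μ₀, σ₀²) prior on μ is conjugate. Posterior precision = 1/σ₀² + n/σ²; posterior mean is the precision-weighted average of μ₀ and x̄.
n·x̄ = 5·46.34 = 231.7.
σ₀² = 3.40² = 11.56, σ² = 3.01² = 9.0601; σ² + n·σ₀² = 9.0601 + 5·11.56 = 66.8601.
Posterior mean = (μ₀/σ₀² + n·x̄/σ²)/(1/σ₀² + n/σ²) = (σ²·μ₀ + σ₀²·n·x̄)/(σ² + n·σ₀²) = (9.0601·44.92 + 11.56·231.7)/66.8601 = 3085.431692/66.8601 = 46.1476.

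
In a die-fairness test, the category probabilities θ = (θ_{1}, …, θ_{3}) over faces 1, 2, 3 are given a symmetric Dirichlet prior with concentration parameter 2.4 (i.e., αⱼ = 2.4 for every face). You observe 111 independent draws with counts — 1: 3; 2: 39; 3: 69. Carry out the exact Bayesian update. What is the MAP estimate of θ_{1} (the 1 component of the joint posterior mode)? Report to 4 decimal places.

The Dirichlet prior is conjugate to the Multinomial likelihood: each posterior αⱼ = prior αⱼ + observed count nⱼ.
Posterior concentration: (5.4, 41.4, 71.4), total = 118.2.
Joint mode component: (α_{1}−1)/(Σα−K) = 4.4/115.2 = 0.0382.

0.0382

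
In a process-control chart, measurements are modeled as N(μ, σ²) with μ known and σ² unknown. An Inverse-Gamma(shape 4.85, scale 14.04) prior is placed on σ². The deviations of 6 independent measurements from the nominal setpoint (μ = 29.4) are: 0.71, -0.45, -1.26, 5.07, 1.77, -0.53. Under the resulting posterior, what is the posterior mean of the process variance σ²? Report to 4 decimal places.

With known mean μ and an Inverse-Gamma(α, β) prior on σ², the Normal likelihood is conjugate: posterior is Inv-Gamma(α + n/2, β + Σ(xᵢ−μ)²/2).
Σ(xᵢ−μ)² = (0.71)² + (-0.45)² + (-1.26)² + (5.07)² + (1.77)² + (-0.53)² = 31.4129.
Posterior: Inv-Gamma(4.85 + 6/2, 14.04 + 31.4129/2) = Inv-Gamma(7.85, 29.74645).
E[σ²|data] = β/(α−1) = 29.74645/6.85 = 4.3425.

4.3425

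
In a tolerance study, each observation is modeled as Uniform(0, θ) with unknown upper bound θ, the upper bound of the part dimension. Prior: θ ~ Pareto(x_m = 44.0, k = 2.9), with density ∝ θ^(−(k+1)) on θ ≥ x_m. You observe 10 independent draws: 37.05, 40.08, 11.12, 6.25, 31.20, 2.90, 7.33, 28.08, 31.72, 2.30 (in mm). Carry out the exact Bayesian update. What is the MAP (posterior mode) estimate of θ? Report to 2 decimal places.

A Pareto(scale x_m, shape k) prior on the upper bound θ of Uniform(0, θ) is conjugate: posterior is Pareto(max(x_m, max xᵢ), k + n).
Sample maximum = 40.08; prior scale x_m = 44.0 → posterior scale = max = 44.00.
Posterior shape = 2.9 + 10 = 12.9.
The Pareto density is decreasing on [x_m, ∞), so the mode is x_m = 44.00.

44.00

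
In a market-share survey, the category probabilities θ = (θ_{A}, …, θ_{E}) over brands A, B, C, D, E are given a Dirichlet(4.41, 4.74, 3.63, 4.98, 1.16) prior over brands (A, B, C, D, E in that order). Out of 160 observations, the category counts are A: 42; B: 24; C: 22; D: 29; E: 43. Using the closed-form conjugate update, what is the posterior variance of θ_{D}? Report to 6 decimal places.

0.000855

The Dirichlet prior is conjugate to the Multinomial likelihood: each posterior αⱼ = prior αⱼ + observed count nⱼ.
Posterior concentration: (46.41, 28.74, 25.63, 33.98, 44.16), total = 178.92.
Var[θ_j] = α_j(Σα−α_j)/((Σα)²(Σα+1)) = 33.98·144.94/(178.92²·179.92) = 0.000855.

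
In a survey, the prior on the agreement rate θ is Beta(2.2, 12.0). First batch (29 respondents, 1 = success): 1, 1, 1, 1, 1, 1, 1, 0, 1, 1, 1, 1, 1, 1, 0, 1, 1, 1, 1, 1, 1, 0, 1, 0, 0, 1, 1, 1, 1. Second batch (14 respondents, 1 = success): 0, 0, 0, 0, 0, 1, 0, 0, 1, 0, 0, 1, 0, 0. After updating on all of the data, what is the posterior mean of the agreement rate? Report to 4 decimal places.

0.5105

The Beta prior is conjugate to a Binomial/Bernoulli likelihood; the update adds successes to α and failures to β.
After batch 1: Beta(2.2+24, 12.0+5) = Beta(26.2, 17.0).
After batch 2: Beta(26.2+3, 17.0+11) = Beta(29.2, 28.0).
Posterior mean = α/(α+β) = 29.2/57.2 = 0.5105.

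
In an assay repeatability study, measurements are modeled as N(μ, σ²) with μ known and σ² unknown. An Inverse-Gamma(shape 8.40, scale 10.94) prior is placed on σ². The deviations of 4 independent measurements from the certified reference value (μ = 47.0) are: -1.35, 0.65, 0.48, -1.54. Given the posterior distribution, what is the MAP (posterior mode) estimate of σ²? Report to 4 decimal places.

1.1722

With known mean μ and an Inverse-Gamma(α, β) prior on σ², the Normal likelihood is conjugate: posterior is Inv-Gamma(α + n/2, β + Σ(xᵢ−μ)²/2).
Σ(xᵢ−μ)² = (-1.35)² + (0.65)² + (0.48)² + (-1.54)² = 4.8470.
Posterior: Inv-Gamma(8.40 + 4/2, 10.94 + 4.8470/2) = Inv-Gamma(10.40, 13.36350).
Mode = β/(α+1) = 13.36350/11.40 = 1.1722.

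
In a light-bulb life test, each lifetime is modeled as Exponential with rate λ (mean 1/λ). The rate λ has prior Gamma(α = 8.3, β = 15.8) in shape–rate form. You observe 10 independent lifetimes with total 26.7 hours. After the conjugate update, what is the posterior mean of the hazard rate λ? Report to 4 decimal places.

0.4306

With a Gamma(shape α, rate β) prior on the exponential rate λ, the posterior after n observations with total T = Σxᵢ is Gamma(α+n, β+T).
Posterior: Gamma(8.3+10, 15.8+26.7) = Gamma(18.3, 42.5).
Posterior mean of λ = α/β = 18.3/42.5 = 0.4306.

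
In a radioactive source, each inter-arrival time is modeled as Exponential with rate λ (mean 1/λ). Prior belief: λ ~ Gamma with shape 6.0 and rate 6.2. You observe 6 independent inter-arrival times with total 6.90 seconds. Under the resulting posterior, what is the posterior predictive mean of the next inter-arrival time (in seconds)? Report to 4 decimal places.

1.1909

With a Gamma(shape α, rate β) prior on the exponential rate λ, the posterior after n observations with total T = Σxᵢ is Gamma(α+n, β+T).
Posterior: Gamma(6.0+6, 6.2+6.90) = Gamma(12.0, 13.10).
The predictive distribution for the next observation is Lomax; its mean is β/(α−1) = 13.10/11.0 = 1.1909.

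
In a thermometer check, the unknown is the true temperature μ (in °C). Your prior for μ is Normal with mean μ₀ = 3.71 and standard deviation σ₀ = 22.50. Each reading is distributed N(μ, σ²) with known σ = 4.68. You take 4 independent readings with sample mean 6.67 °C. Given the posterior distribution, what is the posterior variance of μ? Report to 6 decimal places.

For Normal data with known variance σ², a Normal(μ₀, σ₀²) prior on μ is conjugate. Posterior precision = 1/σ₀² + n/σ²; posterior mean is the precision-weighted average of μ₀ and x̄.
σ₀² = 22.50² = 506.25, σ² = 4.68² = 21.9024; σ² + n·σ₀² = 21.9024 + 4·506.25 = 2046.9024.
Posterior precision = 1/σ₀² + n/σ² = 1/506.25 + 4/21.9024 = (σ² + n·σ₀²)/(σ₀²σ²) = 2046.9024/(506.25·21.9024); posterior variance σₙ² = σ₀²σ²/(σ² + n·σ₀²) = 506.25·21.9024/2046.9024 = 5.417010.

5.417010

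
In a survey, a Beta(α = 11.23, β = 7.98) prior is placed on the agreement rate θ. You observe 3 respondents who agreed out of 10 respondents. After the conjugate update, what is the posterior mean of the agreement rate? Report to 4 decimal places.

0.4872

The Beta prior is conjugate to a Binomial/Bernoulli likelihood; the update adds successes to α and failures to β.
Posterior: Beta(α+k, β+n−k) = Beta(11.23+3, 7.98+7) = Beta(14.23, 14.98).
Posterior mean = α/(α+β) = 14.23/29.21 = 0.4872.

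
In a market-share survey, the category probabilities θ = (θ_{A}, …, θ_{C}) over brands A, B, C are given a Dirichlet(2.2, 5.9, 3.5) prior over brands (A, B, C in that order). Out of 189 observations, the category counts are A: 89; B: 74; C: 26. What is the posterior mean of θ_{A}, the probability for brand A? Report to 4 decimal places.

0.4546

The Dirichlet prior is conjugate to the Multinomial likelihood: each posterior αⱼ = prior αⱼ + observed count nⱼ.
Posterior concentration: (91.2, 79.9, 29.5), total = 200.6.
E[θ_{A}|data] = α_{A}/Σα = 91.2/200.6 = 0.4546.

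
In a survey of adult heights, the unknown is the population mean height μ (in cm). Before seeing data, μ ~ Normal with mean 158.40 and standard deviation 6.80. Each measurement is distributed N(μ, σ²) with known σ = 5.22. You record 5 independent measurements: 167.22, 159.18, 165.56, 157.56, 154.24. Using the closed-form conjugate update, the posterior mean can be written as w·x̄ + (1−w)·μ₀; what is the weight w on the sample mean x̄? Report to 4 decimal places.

For Normal data with known variance σ², a Normal(μ₀, σ₀²) prior on μ is conjugate. Posterior precision = 1/σ₀² + n/σ²; posterior mean is the precision-weighted average of μ₀ and x̄.
σ₀² = 6.80² = 46.24, σ² = 5.22² = 27.2484. Prior precision 1/σ₀² = 1/46.24; data precision n/σ² = 5/27.2484.
w = (n/σ²)/(1/σ₀² + n/σ²) = n·σ₀²/(σ² + n·σ₀²) = 5·46.24/(27.2484 + 5·46.24) = 231.2/258.4484 = 0.8946.

0.8946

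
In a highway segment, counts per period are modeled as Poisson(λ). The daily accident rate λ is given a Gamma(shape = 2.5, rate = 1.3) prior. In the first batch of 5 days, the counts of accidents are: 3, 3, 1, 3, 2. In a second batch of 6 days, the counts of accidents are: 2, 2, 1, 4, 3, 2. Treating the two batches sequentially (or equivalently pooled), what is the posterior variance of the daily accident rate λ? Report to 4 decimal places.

0.1884

With a Gamma(shape α, rate β) prior, the Poisson likelihood is conjugate: the posterior is Gamma(α + ΣXᵢ, β + n).
Batch 1: sum of counts S = 12 over n = 5 days.
After batch 1: Gamma(α+S, β+n) = Gamma(2.5+12, 1.3+5) = Gamma(14.5, 6.3).
Batch 2: sum of counts S = 14 over n = 6 days.
After batch 2: Gamma(α+S, β+n) = Gamma(14.5+14, 6.3+6) = Gamma(28.5, 12.3).
Var = α/β² = 28.5/12.3² = 0.1884.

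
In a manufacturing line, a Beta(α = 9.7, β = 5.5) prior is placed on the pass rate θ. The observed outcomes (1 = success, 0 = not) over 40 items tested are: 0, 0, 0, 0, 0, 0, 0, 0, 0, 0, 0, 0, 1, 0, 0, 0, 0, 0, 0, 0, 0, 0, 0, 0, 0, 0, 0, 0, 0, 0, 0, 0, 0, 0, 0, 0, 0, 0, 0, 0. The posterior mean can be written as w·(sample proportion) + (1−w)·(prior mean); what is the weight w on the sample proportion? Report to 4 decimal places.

The Beta prior is conjugate to a Binomial/Bernoulli likelihood; the update adds successes to α and failures to β.
Posterior mean = (α₀+k)/(α₀+β₀+n) = [n/(α₀+β₀+n)]·(k/n) + [(α₀+β₀)/(α₀+β₀+n)]·α₀/(α₀+β₀), so only n and the prior enter the weight.
The weight on the data is w = n/(α₀+β₀+n) = 40/(9.7+5.5+40) = 40/55.2 = 0.7246.

0.7246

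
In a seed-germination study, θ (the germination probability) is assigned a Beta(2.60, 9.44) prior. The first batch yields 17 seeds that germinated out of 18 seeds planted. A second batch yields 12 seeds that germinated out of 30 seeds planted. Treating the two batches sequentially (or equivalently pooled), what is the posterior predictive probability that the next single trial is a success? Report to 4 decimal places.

0.5263

The Beta prior is conjugate to a Binomial/Bernoulli likelihood; the update adds successes to α and failures to β.
After batch 1: Beta(2.60+17, 9.44+1) = Beta(19.60, 10.44).
After batch 2: Beta(19.60+12, 10.44+18) = Beta(31.60, 28.44).
For a single future Bernoulli trial, P(success | data) = α/(α+β) = 0.5263.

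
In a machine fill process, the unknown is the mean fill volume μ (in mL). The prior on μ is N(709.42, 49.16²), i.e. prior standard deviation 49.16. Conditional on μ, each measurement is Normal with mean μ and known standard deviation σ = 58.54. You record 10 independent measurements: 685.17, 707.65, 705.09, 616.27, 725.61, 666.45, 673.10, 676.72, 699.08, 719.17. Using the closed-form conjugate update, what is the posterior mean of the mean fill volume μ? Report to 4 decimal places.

690.1618

For Normal data with known variance σ², a Normal(μ₀, σ₀²) prior on μ is conjugate. Posterior precision = 1/σ₀² + n/σ²; posterior mean is the precision-weighted average of μ₀ and x̄.
Σxᵢ = 685.17 + 707.65 + 705.09 + 616.27 + 725.61 + 666.45 + 673.10 + 676.72 + 699.08 + 719.17 = 6874.31, so n·x̄ = 6874.31.
σ₀² = 49.16² = 2416.7056, σ² = 58.54² = 3426.9316; σ² + n·σ₀² = 3426.9316 + 10·2416.7056 = 27593.9876.
Posterior mean = (μ₀/σ₀² + n·x̄/σ²)/(1/σ₀² + n/σ²) = (σ²·μ₀ + σ₀²·n·x̄)/(σ² + n·σ₀²) = (3426.9316·709.42 + 2416.7056·6874.31)/27593.9876 = 19044317.288808/27593.9876 = 690.1618.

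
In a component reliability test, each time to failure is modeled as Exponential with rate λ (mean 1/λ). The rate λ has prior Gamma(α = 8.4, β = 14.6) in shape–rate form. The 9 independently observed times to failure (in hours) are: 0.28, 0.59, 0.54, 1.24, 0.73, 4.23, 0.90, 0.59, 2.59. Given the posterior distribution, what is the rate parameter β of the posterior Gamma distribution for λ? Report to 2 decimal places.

26.29

With a Gamma(shape α, rate β) prior on the exponential rate λ, the posterior after n observations with total T = Σxᵢ is Gamma(α+n, β+T).
Sum of observations T = 11.69 hours; n = 9.
Posterior: Gamma(8.4+9, 14.6+11.69) = Gamma(17.4, 26.29).
Posterior β = 26.29.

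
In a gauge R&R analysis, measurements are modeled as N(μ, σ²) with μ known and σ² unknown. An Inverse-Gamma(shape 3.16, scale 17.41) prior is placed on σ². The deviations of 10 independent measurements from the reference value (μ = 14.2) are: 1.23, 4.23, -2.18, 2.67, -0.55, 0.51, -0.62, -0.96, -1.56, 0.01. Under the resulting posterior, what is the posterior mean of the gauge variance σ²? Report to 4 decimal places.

4.9169

With known mean μ and an Inverse-Gamma(α, β) prior on σ², the Normal likelihood is conjugate: posterior is Inv-Gamma(α + n/2, β + Σ(xᵢ−μ)²/2).
Σ(xᵢ−μ)² = (1.23)² + (4.23)² + (-2.18)² + (2.67)² + (-0.55)² + (0.51)² + (-0.62)² + (-0.96)² + (-1.56)² + (0.01)² = 35.5894.
Posterior: Inv-Gamma(3.16 + 10/2, 17.41 + 35.5894/2) = Inv-Gamma(8.16, 35.20470).
E[σ²|data] = β/(α−1) = 35.20470/7.16 = 4.9169.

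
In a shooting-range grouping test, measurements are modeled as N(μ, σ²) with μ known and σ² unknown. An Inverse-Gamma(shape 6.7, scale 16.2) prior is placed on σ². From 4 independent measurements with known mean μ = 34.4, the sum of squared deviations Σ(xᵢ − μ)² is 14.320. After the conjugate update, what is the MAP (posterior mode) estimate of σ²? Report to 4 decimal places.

2.4082

With known mean μ and an Inverse-Gamma(α, β) prior on σ², the Normal likelihood is conjugate: posterior is Inv-Gamma(α + n/2, β + Σ(xᵢ−μ)²/2).
Posterior: Inv-Gamma(6.7 + 4/2, 16.2 + 14.320/2) = Inv-Gamma(8.70, 23.3600).
Mode = β/(α+1) = 23.3600/9.70 = 2.4082.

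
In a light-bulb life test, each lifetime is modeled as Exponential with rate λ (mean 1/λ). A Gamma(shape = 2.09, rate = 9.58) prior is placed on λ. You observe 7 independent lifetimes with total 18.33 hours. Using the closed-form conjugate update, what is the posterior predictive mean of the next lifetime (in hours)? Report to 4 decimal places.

3.4499

With a Gamma(shape α, rate β) prior on the exponential rate λ, the posterior after n observations with total T = Σxᵢ is Gamma(α+n, β+T).
Posterior: Gamma(2.09+7, 9.58+18.33) = Gamma(9.09, 27.91).
The predictive distribution for the next observation is Lomax; its mean is β/(α−1) = 27.91/8.09 = 3.4499.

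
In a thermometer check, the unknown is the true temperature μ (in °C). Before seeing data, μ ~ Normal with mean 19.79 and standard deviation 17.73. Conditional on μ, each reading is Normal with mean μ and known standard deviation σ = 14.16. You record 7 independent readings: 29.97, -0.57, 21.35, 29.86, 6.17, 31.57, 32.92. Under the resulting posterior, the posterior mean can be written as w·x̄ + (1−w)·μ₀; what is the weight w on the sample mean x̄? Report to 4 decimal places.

0.9165

For Normal data with known variance σ², a Normal(μ₀, σ₀²) prior on μ is conjugate. Posterior precision = 1/σ₀² + n/σ²; posterior mean is the precision-weighted average of μ₀ and x̄.
σ₀² = 17.73² = 314.3529, σ² = 14.16² = 200.5056. Prior precision 1/σ₀² = 1/314.3529; data precision n/σ² = 7/200.5056.
w = (n/σ²)/(1/σ₀² + n/σ²) = n·σ₀²/(σ² + n·σ₀²) = 7·314.3529/(200.5056 + 7·314.3529) = 2200.4703/2400.9759 = 0.9165.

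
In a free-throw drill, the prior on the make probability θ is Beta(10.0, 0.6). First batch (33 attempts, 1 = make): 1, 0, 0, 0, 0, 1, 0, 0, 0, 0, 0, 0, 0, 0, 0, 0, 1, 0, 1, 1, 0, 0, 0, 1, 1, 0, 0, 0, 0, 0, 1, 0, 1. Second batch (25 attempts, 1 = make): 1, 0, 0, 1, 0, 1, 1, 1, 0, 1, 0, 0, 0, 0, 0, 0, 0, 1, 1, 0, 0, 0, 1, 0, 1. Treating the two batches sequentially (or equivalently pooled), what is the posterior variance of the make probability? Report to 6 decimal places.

The Beta prior is conjugate to a Binomial/Bernoulli likelihood; the update adds successes to α and failures to β.
After batch 1: Beta(10.0+9, 0.6+24) = Beta(19.0, 24.6).
After batch 2: Beta(19.0+10, 24.6+15) = Beta(29.0, 39.6).
Var = αβ/((α+β)²(α+β+1)) = 29.0·39.6/(68.6²·69.6) = 0.003506.

0.003506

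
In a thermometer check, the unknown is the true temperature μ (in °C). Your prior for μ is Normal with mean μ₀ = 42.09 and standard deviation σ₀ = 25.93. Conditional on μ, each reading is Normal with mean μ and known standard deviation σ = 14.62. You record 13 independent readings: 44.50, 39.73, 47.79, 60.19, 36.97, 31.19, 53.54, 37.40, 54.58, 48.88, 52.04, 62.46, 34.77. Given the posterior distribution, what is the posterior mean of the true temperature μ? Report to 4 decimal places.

For Normal data with known variance σ², a Normal(μ₀, σ₀²) prior on μ is conjugate. Posterior precision = 1/σ₀² + n/σ²; posterior mean is the precision-weighted average of μ₀ and x̄.
Σxᵢ = 44.50 + 39.73 + 47.79 + 60.19 + 36.97 + 31.19 + 53.54 + 37.40 + 54.58 + 48.88 + 52.04 + 62.46 + 34.77 = 604.04, so n·x̄ = 604.04.
σ₀² = 25.93² = 672.3649, σ² = 14.62² = 213.7444; σ² + n·σ₀² = 213.7444 + 13·672.3649 = 8954.4881.
Posterior mean = (μ₀/σ₀² + n·x̄/σ²)/(1/σ₀² + n/σ²) = (σ²·μ₀ + σ₀²·n·x̄)/(σ² + n·σ₀²) = (213.7444·42.09 + 672.3649·604.04)/8954.4881 = 415131.795992/8954.4881 = 46.3602.

46.3602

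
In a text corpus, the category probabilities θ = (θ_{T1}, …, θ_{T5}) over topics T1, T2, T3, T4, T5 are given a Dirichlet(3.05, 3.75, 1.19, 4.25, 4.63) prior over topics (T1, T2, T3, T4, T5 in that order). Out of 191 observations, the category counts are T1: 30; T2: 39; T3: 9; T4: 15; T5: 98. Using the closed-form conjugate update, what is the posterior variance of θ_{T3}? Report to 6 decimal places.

0.000223

The Dirichlet prior is conjugate to the Multinomial likelihood: each posterior αⱼ = prior αⱼ + observed count nⱼ.
Posterior concentration: (33.05, 42.75, 10.19, 19.25, 102.63), total = 207.87.
Var[θ_j] = α_j(Σα−α_j)/((Σα)²(Σα+1)) = 10.19·197.68/(207.87²·208.87) = 0.000223.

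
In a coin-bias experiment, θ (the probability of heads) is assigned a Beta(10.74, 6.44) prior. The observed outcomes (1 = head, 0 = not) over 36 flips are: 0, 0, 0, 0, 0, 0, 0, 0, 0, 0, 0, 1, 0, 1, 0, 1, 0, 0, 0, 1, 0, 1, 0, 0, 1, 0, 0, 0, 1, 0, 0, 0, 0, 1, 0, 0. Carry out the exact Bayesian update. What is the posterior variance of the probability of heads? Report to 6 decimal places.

0.004212

The Beta prior is conjugate to a Binomial/Bernoulli likelihood; the update adds successes to α and failures to β.
Posterior: Beta(α+k, β+n−k) = Beta(10.74+8, 6.44+28) = Beta(18.74, 34.44).
Var = αβ/((α+β)²(α+β+1)) = 18.74·34.44/(53.18²·54.18) = 0.004212.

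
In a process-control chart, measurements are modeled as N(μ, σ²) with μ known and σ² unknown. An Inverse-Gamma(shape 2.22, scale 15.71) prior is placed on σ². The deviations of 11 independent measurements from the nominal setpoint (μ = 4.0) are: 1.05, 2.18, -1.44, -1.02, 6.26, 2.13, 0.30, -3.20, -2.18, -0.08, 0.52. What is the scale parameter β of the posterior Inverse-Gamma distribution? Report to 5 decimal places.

49.73630

With known mean μ and an Inverse-Gamma(α, β) prior on σ², the Normal likelihood is conjugate: posterior is Inv-Gamma(α + n/2, β + Σ(xᵢ−μ)²/2).
Σ(xᵢ−μ)² = (1.05)² + (2.18)² + (-1.44)² + (-1.02)² + (6.26)² + (2.13)² + (0.30)² + (-3.20)² + (-2.18)² + (-0.08)² + (0.52)² = 68.0526.
Posterior: Inv-Gamma(2.22 + 11/2, 15.71 + 68.0526/2) = Inv-Gamma(7.72, 49.73630).
Posterior β = 49.73630.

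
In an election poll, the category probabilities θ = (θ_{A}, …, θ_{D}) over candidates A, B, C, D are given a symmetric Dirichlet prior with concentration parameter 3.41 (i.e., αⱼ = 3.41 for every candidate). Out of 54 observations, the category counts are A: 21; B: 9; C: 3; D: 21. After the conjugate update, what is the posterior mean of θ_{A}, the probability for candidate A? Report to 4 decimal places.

0.3609

The Dirichlet prior is conjugate to the Multinomial likelihood: each posterior αⱼ = prior αⱼ + observed count nⱼ.
Posterior concentration: (24.41, 12.41, 6.41, 24.41), total = 67.64.
E[θ_{A}|data] = α_{A}/Σα = 24.41/67.64 = 0.3609.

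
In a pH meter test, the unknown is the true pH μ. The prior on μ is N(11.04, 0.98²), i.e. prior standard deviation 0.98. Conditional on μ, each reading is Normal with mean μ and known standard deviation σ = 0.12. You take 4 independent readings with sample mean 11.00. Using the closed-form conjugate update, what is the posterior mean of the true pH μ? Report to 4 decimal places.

For Normal data with known variance σ², a Normal(μ₀, σ₀²) prior on μ is conjugate. Posterior precision = 1/σ₀² + n/σ²; posterior mean is the precision-weighted average of μ₀ and x̄.
n·x̄ = 4·11.00 = 44.
σ₀² = 0.98² = 0.9604, σ² = 0.12² = 0.0144; σ² + n·σ₀² = 0.0144 + 4·0.9604 = 3.856.
Posterior mean = (μ₀/σ₀² + n·x̄/σ²)/(1/σ₀² + n/σ²) = (σ²·μ₀ + σ₀²·n·x̄)/(σ² + n·σ₀²) = (0.0144·11.04 + 0.9604·44)/3.856 = 42.416576/3.856 = 11.0001.

11.0001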